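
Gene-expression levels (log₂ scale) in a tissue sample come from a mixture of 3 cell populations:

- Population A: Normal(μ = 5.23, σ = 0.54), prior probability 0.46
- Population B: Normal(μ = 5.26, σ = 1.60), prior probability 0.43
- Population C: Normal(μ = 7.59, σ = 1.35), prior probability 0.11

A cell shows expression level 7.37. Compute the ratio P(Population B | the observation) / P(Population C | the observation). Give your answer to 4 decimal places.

Posterior odds = (π_i f_i(x)) / (π_j f_j(x)); the normalising sum cancels.
Component likelihoods at x = 7.37:
  L_A = (1/(0.54·√(2π)))·exp(−(7.37−5.23)²/(2·0.54²)) = 0.738782·exp(-7.85254) = 0.000287212
  L_B = (1/(1.60·√(2π)))·exp(−(7.37−5.26)²/(2·1.60²)) = 0.249339·exp(-0.86955) = 0.104508
  L_C = (1/(1.35·√(2π)))·exp(−(7.37−7.59)²/(2·1.35²)) = 0.295513·exp(-0.01328) = 0.291615
Posterior odds = (π_B·L_B) / (π_C·L_C) = (0.43·0.104508) / (0.11·0.291615) = 0.0449384 / 0.0320776 ≈ 1.4009

1.4009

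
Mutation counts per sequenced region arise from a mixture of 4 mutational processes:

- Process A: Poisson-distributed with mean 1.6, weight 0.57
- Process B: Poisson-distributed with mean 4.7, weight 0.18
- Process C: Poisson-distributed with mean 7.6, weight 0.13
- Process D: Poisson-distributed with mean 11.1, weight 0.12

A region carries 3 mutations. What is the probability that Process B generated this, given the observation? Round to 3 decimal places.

0.253

Apply Bayes' rule: the posterior for each component is proportional to its prior times its likelihood at x.
Component likelihoods at x = 3 mutations:
  f_A = e^(−1.6)·1.6^3/3! = 0.137828
  f_B = e^(−4.7)·4.7^3/3! = 0.157383
  f_C = e^(−7.6)·7.6^3/3! = 0.0366144
  f_D = e^(−11.1)·11.1^3/3! = 0.00344468
Prior × likelihood for each component:
  π_A·f_A = 0.57 × 0.137828 = 0.078562
  π_B·f_B = 0.18 × 0.157383 = 0.028329
  π_C·f_C = 0.13 × 0.0366144 = 0.00475987
  π_D·f_D = 0.12 × 0.00344468 = 0.000413362
Denominator: 0.078562 + 0.028329 + 0.00475987 + 0.000413362 = 0.112064
So the posterior for Process B is 0.028329 / 0.112064 ≈ 0.253.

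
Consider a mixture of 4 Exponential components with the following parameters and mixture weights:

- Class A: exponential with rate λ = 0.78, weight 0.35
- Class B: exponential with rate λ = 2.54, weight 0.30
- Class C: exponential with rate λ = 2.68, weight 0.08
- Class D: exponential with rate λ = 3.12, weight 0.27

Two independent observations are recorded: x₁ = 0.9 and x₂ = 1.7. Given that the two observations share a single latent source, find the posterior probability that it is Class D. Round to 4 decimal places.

0.0247

Apply Bayes' rule: the posterior for each component is proportional to its prior times its likelihood at x.
Since both observations come from the same component, the likelihood for component k is f_k(x₁)·f_k(x₂).
  p_A = [0.386563] × [0.207119] = 0.0800645
  p_B = [0.258248] × [0.0338493] = 0.00874151
  p_C = [0.240224] × [0.0281507] = 0.00676247
  p_D = [0.188216] × [0.0155116] = 0.00291953
Multiply by the mixture weights:
  π_A·p_A = 0.35 × 0.0800645 = 0.0280226
  π_B·p_B = 0.30 × 0.00874151 = 0.00262245
  π_C·p_C = 0.08 × 0.00676247 = 0.000540998
  π_D·p_D = 0.27 × 0.00291953 = 0.000788272
Sum: 0.0280226 + 0.00262245 + 0.000540998 + 0.000788272 = 0.0319743
P(Class D | x₁,x₂) ≈ 0.0247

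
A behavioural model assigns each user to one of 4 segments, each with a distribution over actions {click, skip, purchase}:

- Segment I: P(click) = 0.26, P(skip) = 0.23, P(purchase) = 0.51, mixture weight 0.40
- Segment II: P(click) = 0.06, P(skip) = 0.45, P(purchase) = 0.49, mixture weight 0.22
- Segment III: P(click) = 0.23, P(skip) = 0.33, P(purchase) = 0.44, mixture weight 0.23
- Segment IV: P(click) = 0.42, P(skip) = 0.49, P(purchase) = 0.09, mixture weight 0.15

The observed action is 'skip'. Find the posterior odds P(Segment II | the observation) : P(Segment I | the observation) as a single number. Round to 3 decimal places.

1.076

Only the two components matter; the odds are (w_i f_i(x)) / (w_j f_j(x)).
Component likelihoods at x = 'skip':
  L_I = P(skip | comp) = 0.23
  L_II = P(skip | comp) = 0.45
  L_III = P(skip | comp) = 0.33
  L_IV = P(skip | comp) = 0.49
0.099 / 0.092 ≈ 1.076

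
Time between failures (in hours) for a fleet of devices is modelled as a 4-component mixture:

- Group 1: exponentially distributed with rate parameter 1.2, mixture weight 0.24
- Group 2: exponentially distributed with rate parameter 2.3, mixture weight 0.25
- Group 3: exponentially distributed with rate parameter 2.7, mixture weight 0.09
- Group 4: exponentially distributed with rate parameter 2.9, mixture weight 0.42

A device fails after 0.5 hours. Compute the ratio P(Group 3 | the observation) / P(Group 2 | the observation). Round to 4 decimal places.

Since P(k|x) ∝ π_k f_k(x), the posterior odds are π_i f_i(x) / (π_j f_j(x)).
Component likelihoods at x = 0.5 hours:
  L_1 = 0.658574
  L_2 = 0.728265
  L_3 = 0.699949
  L_4 = 0.680254
0.0629954 / 0.182066 ≈ 0.3460

0.3460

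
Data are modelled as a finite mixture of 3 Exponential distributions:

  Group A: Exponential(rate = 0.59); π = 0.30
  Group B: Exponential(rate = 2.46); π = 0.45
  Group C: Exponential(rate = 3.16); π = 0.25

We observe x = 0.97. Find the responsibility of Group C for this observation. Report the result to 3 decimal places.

0.154

By Bayes' theorem, P(k | x) = P(Z=k) f_k(x) / Σ_j P(Z=j) f_j(x).
Evaluate each component's likelihood at the observed value:
  p_A = 0.332893
  p_B = 0.226267
  p_C = 0.147397
Unnormalised posteriors:
  P(Z=A)·p_A = 0.30 × 0.332893 = 0.099868
  P(Z=B)·p_B = 0.45 × 0.226267 = 0.10182
  P(Z=C)·p_C = 0.25 × 0.147397 = 0.0368492
Normaliser: 0.099868 + 0.10182 + 0.0368492 = 0.238537
P(Group C | data) ≈ 0.154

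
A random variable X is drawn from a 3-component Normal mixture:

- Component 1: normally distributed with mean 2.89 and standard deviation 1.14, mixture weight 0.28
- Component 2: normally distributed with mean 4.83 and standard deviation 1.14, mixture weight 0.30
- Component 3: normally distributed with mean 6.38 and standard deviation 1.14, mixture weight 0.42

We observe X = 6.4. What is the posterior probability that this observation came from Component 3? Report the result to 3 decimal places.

By Bayes' theorem, P(k | x) = π_k f_k(x) / Σ_j π_j f_j(x).
Evaluate each component's likelihood at the observed value:
  f_1 = (1/(1.14·√(2π)))·exp(−(6.4−2.89)²/(2·1.14²)) = 0.349949·exp(-4.73996) = 0.00305821
  f_2 = (1/(1.14·√(2π)))·exp(−(6.4−4.83)²/(2·1.14²)) = 0.349949·exp(-0.94833) = 0.135566
  f_3 = (1/(1.14·√(2π)))·exp(−(6.4−6.38)²/(2·1.14²)) = 0.349949·exp(-0.00015) = 0.349896
Weight by the priors:
  π_1·f_1 = 0.28 × 0.00305821 = 0.000856299
  π_2·f_2 = 0.30 × 0.135566 = 0.0406698
  π_3·f_3 = 0.42 × 0.349896 = 0.146956
Sum: 0.000856299 + 0.0406698 + 0.146956 = 0.188482
Responsibility of Component 3: 0.146956 / 0.188482 ≈ 0.780

0.780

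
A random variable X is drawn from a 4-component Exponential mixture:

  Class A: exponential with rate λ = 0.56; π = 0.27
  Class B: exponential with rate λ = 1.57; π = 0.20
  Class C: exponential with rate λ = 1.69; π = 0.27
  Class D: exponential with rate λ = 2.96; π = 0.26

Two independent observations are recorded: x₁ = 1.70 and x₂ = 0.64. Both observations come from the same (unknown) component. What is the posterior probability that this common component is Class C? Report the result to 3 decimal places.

0.282

Posterior ∝ prior × likelihood, so P(k | x) ∝ P(Z=k) f_k(x); normalise over all components.
Since both observations come from the same component, the likelihood for component k is f_k(x₁)·f_k(x₂).
  f_A = [0.216142] × [0.391324] = 0.0845817
  f_B = [0.108835] × [0.574805] = 0.0625588
  f_C = [0.0955342] × [0.572999] = 0.054741
  f_D = [0.0193162] × [0.445209] = 0.00859976
Unnormalised posteriors:
  P(Z=A)·f_A = 0.27 × 0.0845817 = 0.0228371
  P(Z=B)·f_B = 0.20 × 0.0625588 = 0.0125118
  P(Z=C)·f_C = 0.27 × 0.054741 = 0.0147801
  P(Z=D)·f_D = 0.26 × 0.00859976 = 0.00223594
Sum: 0.0228371 + 0.0125118 + 0.0147801 + 0.00223594 = 0.0523648
P(Class C | x₁, x₂) = 0.0147801 / 0.0523648 ≈ 0.282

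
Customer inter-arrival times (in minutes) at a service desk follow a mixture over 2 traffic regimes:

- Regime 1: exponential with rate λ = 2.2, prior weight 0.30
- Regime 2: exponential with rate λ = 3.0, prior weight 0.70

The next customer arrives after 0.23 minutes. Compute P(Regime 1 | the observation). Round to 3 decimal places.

0.274

P(component k | x) = π_k·f_k(x) / marginal(x), where marginal(x) = Σ_j π_j·f_j(x).
Component likelihoods at x = 0.23 minutes:
  p_1 = 2.2·e^(−2.2·0.23) = 2.2·e^(−0.5060) = 1.32639
  p_2 = 3.0·e^(−3.0·0.23) = 3.0·e^(−0.6900) = 1.50473
Prior × likelihood for each component:
  π_1·p_1 = 0.30 × 1.32639 = 0.397916
  π_2·p_2 = 0.70 × 1.50473 = 1.05331
Marginal: 0.397916 + 1.05331 = 1.45123
P(Regime 1 | x) ≈ 0.274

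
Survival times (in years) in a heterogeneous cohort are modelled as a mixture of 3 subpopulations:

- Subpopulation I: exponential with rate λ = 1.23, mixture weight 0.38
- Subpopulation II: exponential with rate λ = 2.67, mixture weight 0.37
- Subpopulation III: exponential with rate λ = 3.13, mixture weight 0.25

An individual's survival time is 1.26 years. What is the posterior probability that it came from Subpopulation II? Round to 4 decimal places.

Apply Bayes' rule: the posterior for each component is proportional to its prior times its likelihood at x.
Component likelihoods at x = 1.26 years:
  p_I = 1.23·e^(−1.23·1.26) = 1.23·e^(−1.5498) = 0.261117
  p_II = 2.67·e^(−2.67·1.26) = 2.67·e^(−3.3642) = 0.0923544
  p_III = 3.13·e^(−3.13·1.26) = 3.13·e^(−3.9438) = 0.060642
Prior × likelihood for each component:
  π_I·p_I = 0.38 × 0.261117 = 0.0992245
  π_II·p_II = 0.37 × 0.0923544 = 0.0341711
  π_III·p_III = 0.25 × 0.060642 = 0.0151605
Sum: 0.0992245 + 0.0341711 + 0.0151605 = 0.148556
Responsibility of Subpopulation II: 0.0341711 / 0.148556 ≈ 0.2300

0.2300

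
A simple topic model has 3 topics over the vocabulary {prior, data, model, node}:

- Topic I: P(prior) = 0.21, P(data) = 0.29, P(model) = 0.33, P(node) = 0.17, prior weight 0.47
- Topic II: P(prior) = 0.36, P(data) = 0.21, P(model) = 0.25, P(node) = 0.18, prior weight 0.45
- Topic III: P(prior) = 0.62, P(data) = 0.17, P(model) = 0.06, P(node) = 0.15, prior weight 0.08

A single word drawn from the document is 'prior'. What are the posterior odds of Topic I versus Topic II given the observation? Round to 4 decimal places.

0.6093

The posterior odds equal the prior odds times the likelihood ratio: (π_i/π_j)·(f_i(x)/f_j(x)).
Categorical probabilities:
  f_I = P(prior | comp) = 0.21
  f_II = P(prior | comp) = 0.36
  f_III = P(prior | comp) = 0.62
Odds = (0.47/0.45) × (0.21/0.36) = 1.04444 × 0.583333 ≈ 0.6093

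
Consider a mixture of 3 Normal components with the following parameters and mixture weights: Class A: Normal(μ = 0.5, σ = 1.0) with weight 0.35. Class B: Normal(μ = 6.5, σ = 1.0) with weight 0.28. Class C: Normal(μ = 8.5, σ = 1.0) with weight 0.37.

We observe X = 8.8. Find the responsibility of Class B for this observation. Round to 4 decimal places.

The responsibility of component k is π_k f_k(x) divided by Σ_j π_j f_j(x).
Evaluate each component's likelihood at the observed value:
  f_A = (1/(1.0·√(2π)))·exp(−(8.8−0.5)²/(2·1.0²)) = 0.398942·exp(-34.44500) = 4.38164e-16
  f_B = (1/(1.0·√(2π)))·exp(−(8.8−6.5)²/(2·1.0²)) = 0.398942·exp(-2.64500) = 0.028327
  f_C = (1/(1.0·√(2π)))·exp(−(8.8−8.5)²/(2·1.0²)) = 0.398942·exp(-0.04500) = 0.381388
Unnormalised posteriors:
  π_A·f_A = 0.35 × 4.38164e-16 = 1.53357e-16
  π_B·f_B = 0.28 × 0.028327 = 0.00793157
  π_C·f_C = 0.37 × 0.381388 = 0.141113
Denominator: 1.53357e-16 + 0.00793157 + 0.141113 = 0.149045
P(Class B | the observation) = 0.00793157 / 0.149045 ≈ 0.0532

0.0532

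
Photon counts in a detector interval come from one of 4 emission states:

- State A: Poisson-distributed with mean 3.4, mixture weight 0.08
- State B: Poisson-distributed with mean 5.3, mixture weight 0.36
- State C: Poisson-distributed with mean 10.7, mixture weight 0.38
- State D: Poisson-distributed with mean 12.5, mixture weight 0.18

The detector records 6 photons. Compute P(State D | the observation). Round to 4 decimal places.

P(component k | x) = P(Z=k)·f_k(x) / marginal(x), where marginal(x) = Σ_j P(Z=j)·f_j(x).
Evaluate each component's likelihood at the observed value:
  L_A = e^(−3.4)·3.4^6/6! = 0.0716044
  L_B = e^(−5.3)·5.3^6/6! = 0.15366
  L_C = e^(−10.7)·10.7^6/6! = 0.0469915
  L_D = e^(−12.5)·12.5^6/6! = 0.0197445
Unnormalised posteriors:
  P(Z=A)·L_A = 0.08 × 0.0716044 = 0.00572835
  P(Z=B)·L_B = 0.36 × 0.15366 = 0.0553177
  P(Z=C)·L_C = 0.38 × 0.0469915 = 0.0178568
  P(Z=D)·L_D = 0.18 × 0.0197445 = 0.00355401
Denominator: 0.00572835 + 0.0553177 + 0.0178568 + 0.00355401 = 0.0824569
P(State D | 6 photons) = 0.00355401 / 0.0824569 ≈ 0.0431

0.0431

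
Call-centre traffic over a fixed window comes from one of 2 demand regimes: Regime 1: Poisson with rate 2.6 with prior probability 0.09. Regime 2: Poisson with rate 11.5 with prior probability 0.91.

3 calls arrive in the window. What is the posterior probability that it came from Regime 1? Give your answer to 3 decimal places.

0.893

The responsibility of component k is w_k f_k(x) divided by Σ_j w_j f_j(x).
Poisson probabilities:
  f_1 = 0.217572
  f_2 = 0.00256777
Weight by the priors:
  w_1·f_1 = 0.09 × 0.217572 = 0.0195815
  w_2·f_2 = 0.91 × 0.00256777 = 0.00233667
Denominator: 0.0195815 + 0.00233667 = 0.0219182
Responsibility of Regime 1: 0.0195815 / 0.0219182 ≈ 0.893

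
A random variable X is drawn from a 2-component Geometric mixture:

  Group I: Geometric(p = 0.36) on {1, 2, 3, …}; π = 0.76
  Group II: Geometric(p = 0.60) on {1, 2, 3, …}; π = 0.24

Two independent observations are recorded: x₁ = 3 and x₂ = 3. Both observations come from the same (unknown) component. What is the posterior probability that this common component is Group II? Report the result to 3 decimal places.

By Bayes' theorem, P(k | x) = π_k f_k(x) / Σ_j π_j f_j(x).
Since both observations come from the same component, the likelihood for component k is f_k(x₁)·f_k(x₂).
  f_I = [0.147456] × [0.147456] = 0.0217433
  f_II = [0.096] × [0.096] = 0.009216
Prior × likelihood for each component:
  π_I·f_I = 0.76 × 0.0217433 = 0.0165249
  π_II·f_II = 0.24 × 0.009216 = 0.00221184
Denominator: 0.0165249 + 0.00221184 = 0.0187367
P(Group II | x₁,x₂) = 0.00221184 / 0.0187367 ≈ 0.118

0.118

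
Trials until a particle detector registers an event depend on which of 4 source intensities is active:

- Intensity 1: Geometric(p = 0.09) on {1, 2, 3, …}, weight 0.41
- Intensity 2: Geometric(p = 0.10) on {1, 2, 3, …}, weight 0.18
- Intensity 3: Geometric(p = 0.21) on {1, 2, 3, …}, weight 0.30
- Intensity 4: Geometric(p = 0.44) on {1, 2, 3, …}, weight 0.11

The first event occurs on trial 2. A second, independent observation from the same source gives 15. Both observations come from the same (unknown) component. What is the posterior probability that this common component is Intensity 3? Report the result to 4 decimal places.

Posterior ∝ prior × likelihood, so P(k | x) ∝ π_k f_k(x); normalise over all components.
Since both observations come from the same component, the likelihood for component k is f_k(x₁)·f_k(x₂).
  L_1 = [0.09·(1−0.09)^1 = 0.09·0.91 = 0.0819] × [0.0240338] = 0.00196837
  L_2 = [0.10·(1−0.10)^1 = 0.10·0.9 = 0.09] × [0.0228768] = 0.00205891
  L_3 = [0.21·(1−0.21)^1 = 0.21·0.79 = 0.1659] × [0.00774459] = 0.00128483
  L_4 = [0.44·(1−0.44)^1 = 0.44·0.56 = 0.2464] × [0.000131246] = 3.23389e-05
Prior × likelihood for each component:
  π_1·L_1 = 0.41 × 0.00196837 = 0.00080703
  π_2·L_2 = 0.18 × 0.00205891 = 0.000370604
  π_3·L_3 = 0.30 × 0.00128483 = 0.000385448
  π_4·L_4 = 0.11 × 3.23389e-05 = 3.55728e-06
Denominator: 0.00080703 + 0.000370604 + 0.000385448 + 3.55728e-06 = 0.00156664
P(Intensity 3 | data) = 0.000385448 / 0.00156664 ≈ 0.2460

0.2460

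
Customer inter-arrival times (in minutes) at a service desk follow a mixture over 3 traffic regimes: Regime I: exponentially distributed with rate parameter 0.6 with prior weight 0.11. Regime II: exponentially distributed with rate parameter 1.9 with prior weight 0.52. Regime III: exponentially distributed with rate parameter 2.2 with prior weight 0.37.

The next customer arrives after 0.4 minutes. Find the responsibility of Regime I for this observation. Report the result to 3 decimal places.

0.061

Apply Bayes' rule: the posterior for each component is proportional to its prior times its likelihood at x.
Evaluate each component's likelihood at the observed value:
  p_I = 0.471977
  p_II = 0.888566
  p_III = 0.912522
Prior × likelihood for each component:
  π_I·p_I = 0.11 × 0.471977 = 0.0519174
  π_II·p_II = 0.52 × 0.888566 = 0.462054
  π_III·p_III = 0.37 × 0.912522 = 0.337633
Evidence: 0.0519174 + 0.462054 + 0.337633 = 0.851605
Responsibility of Regime I: 0.0519174 / 0.851605 ≈ 0.061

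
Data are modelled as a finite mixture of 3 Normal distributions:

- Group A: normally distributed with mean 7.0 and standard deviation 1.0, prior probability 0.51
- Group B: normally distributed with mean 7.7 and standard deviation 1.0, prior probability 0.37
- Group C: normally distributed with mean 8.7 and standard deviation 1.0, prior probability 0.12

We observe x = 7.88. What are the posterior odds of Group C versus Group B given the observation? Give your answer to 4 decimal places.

Posterior odds = (P(Z=i) f_i(x)) / (P(Z=j) f_j(x)); the normalising sum cancels.
Component likelihoods at x = 7.88:
  p_A = (1/(1.0·√(2π)))·exp(−(7.88−7.0)²/(2·1.0²)) = 0.398942·exp(-0.38720) = 0.270864
  p_B = (1/(1.0·√(2π)))·exp(−(7.88−7.7)²/(2·1.0²)) = 0.398942·exp(-0.01620) = 0.392531
  p_C = (1/(1.0·√(2π)))·exp(−(7.88−8.7)²/(2·1.0²)) = 0.398942·exp(-0.33620) = 0.285036
Odds = (0.12/0.37) × (0.285036/0.392531) = 0.324324 × 0.726149 ≈ 0.2355

0.2355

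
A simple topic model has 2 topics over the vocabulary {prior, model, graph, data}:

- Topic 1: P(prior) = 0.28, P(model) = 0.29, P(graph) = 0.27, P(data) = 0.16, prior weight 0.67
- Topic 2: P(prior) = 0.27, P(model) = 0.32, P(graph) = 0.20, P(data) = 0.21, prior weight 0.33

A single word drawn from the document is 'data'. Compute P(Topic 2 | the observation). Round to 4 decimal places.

Posterior ∝ prior × likelihood, so P(k | x) ∝ π_k f_k(x); normalise over all components.
Categorical probabilities:
  L_1 = 0.16
  L_2 = 0.21
Unnormalised posteriors:
  π_1·L_1 = 0.67 × 0.16 = 0.1072
  π_2·L_2 = 0.33 × 0.21 = 0.0693
Evidence: 0.1072 + 0.0693 = 0.1765
P(Topic 2 | data) = 0.0693 / 0.1765 ≈ 0.3926

0.3926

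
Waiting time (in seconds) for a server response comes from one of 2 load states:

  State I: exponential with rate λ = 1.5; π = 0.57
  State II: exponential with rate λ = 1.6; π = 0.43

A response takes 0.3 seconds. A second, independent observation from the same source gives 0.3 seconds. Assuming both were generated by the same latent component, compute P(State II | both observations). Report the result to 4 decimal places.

0.4470

By Bayes' theorem, P(k | x) = π_k f_k(x) / Σ_j π_j f_j(x).
Since both observations come from the same component, the likelihood for component k is f_k(x₁)·f_k(x₂).
  p_I = [0.956442] × [0.956442] = 0.914782
  p_II = [0.990053] × [0.990053] = 0.980206
Weight by the priors:
  π_I·p_I = 0.57 × 0.914782 = 0.521426
  π_II·p_II = 0.43 × 0.980206 = 0.421488
Normaliser: 0.521426 + 0.421488 = 0.942914
Responsibility of State II: 0.421488 / 0.942914 ≈ 0.4470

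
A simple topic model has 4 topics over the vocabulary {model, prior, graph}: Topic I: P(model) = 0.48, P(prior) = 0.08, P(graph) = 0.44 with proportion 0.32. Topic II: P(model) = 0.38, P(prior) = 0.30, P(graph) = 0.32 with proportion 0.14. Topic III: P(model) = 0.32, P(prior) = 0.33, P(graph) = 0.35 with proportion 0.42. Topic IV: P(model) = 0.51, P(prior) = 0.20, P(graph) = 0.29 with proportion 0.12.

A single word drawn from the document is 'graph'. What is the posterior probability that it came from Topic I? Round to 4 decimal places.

0.3832

P(component k | x) = π_k·f_k(x) / marginal(x), where marginal(x) = Σ_j π_j·f_j(x).
Evaluate each component's likelihood at the observed value:
  f_I = 0.44
  f_II = 0.32
  f_III = 0.35
  f_IV = 0.29
Weight by the priors:
  π_I·f_I = 0.32 × 0.44 = 0.1408
  π_II·f_II = 0.14 × 0.32 = 0.0448
  π_III·f_III = 0.42 × 0.35 = 0.147
  π_IV·f_IV = 0.12 × 0.29 = 0.0348
Marginal: 0.1408 + 0.0448 + 0.147 + 0.0348 = 0.3674
P(Topic I | 'graph') = 0.1408 / 0.3674 ≈ 0.3832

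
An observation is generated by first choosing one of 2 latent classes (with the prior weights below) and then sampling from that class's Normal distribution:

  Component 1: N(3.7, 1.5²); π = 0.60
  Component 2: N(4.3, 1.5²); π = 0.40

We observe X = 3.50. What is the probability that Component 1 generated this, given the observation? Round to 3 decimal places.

By Bayes' theorem, P(k | x) = P(Z=k) f_k(x) / Σ_j P(Z=j) f_j(x).
Normal densities:
  L_1 = 0.263608
  L_2 = 0.230703
Multiply by the mixture weights:
  P(Z=1)·L_1 = 0.60 × 0.263608 = 0.158165
  P(Z=2)·L_2 = 0.40 × 0.230703 = 0.092281
Normaliser: 0.158165 + 0.092281 = 0.250446
P(Component 1 | 3.50) = 0.158165 / 0.250446 ≈ 0.632

0.632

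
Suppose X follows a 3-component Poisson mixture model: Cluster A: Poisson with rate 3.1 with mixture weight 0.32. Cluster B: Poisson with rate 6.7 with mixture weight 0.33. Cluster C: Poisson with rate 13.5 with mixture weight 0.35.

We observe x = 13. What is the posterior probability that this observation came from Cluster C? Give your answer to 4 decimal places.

0.9141

Posterior ∝ prior × likelihood, so P(k | x) ∝ w_k f_k(x); normalise over all components.
Evaluate each component's likelihood at the observed value:
  L_A = 1.76648e-05
  L_B = 0.0108372
  L_C = 0.108914
Unnormalised posteriors:
  w_A·L_A = 0.32 × 1.76648e-05 = 5.65274e-06
  w_B·L_B = 0.33 × 0.0108372 = 0.00357629
  w_C·L_C = 0.35 × 0.108914 = 0.0381199
Denominator: 5.65274e-06 + 0.00357629 + 0.0381199 = 0.0417018
P(Cluster C | the observation) ≈ 0.9141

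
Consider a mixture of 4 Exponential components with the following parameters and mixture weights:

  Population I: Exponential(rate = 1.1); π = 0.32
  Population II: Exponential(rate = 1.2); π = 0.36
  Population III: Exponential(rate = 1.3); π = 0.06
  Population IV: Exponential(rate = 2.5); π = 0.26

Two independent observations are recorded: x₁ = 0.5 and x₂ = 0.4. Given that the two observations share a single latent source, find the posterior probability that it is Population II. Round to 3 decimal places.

0.337

By Bayes' theorem, P(k | x) = P(Z=k) f_k(x) / Σ_j P(Z=j) f_j(x).
Since both observations come from the same component, the likelihood for component k is f_k(x₁)·f_k(x₂).
  f_I = [1.1·e^(−1.1·0.5) = 1.1·e^(−0.5500) = 0.634645] × [0.70844] = 0.449608
  f_II = [1.2·e^(−1.2·0.5) = 1.2·e^(−0.6000) = 0.658574] × [0.74254] = 0.489018
  f_III = [1.3·e^(−1.3·0.5) = 1.3·e^(−0.6500) = 0.67866] × [0.772877] = 0.52452
  f_IV = [2.5·e^(−2.5·0.5) = 2.5·e^(−1.2500) = 0.716262] × [0.919699] = 0.658745
Multiply by the mixture weights:
  P(Z=I)·f_I = 0.32 × 0.449608 = 0.143874
  P(Z=II)·f_II = 0.36 × 0.489018 = 0.176046
  P(Z=III)·f_III = 0.06 × 0.52452 = 0.0314712
  P(Z=IV)·f_IV = 0.26 × 0.658745 = 0.171274
Sum: 0.143874 + 0.176046 + 0.0314712 + 0.171274 = 0.522666
Responsibility of Population II: 0.176046 / 0.522666 ≈ 0.337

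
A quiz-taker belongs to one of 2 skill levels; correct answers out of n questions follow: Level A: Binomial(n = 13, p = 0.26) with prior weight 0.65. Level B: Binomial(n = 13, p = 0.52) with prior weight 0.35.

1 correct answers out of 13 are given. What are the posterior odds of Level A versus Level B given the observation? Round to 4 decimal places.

167.3791

The posterior odds equal the prior odds times the likelihood ratio: (π_i/π_j)·(f_i(x)/f_j(x)).
Evaluate each component's likelihood at the observed value:
  p_A = 0.0911375
  p_B = 0.00101121
Odds = (0.65/0.35) × (0.0911375/0.00101121) = 1.85714 × 90.1272 ≈ 167.3791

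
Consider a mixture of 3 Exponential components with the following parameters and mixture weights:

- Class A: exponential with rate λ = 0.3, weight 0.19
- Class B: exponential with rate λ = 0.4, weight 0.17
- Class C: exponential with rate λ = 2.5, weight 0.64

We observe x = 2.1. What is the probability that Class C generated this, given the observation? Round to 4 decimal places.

0.1233

Apply Bayes' rule: the posterior for each component is proportional to its prior times its likelihood at x.
Evaluate each component's likelihood at the observed value:
  f_A = 0.159778
  f_B = 0.172684
  f_C = 0.0131188
Multiply by the mixture weights:
  w_A·f_A = 0.19 × 0.159778 = 0.0303577
  w_B·f_B = 0.17 × 0.172684 = 0.0293563
  w_C·f_C = 0.64 × 0.0131188 = 0.00839603
Marginal: 0.0303577 + 0.0293563 + 0.00839603 = 0.0681101
So the posterior for Class C is 0.00839603 / 0.0681101 ≈ 0.1233.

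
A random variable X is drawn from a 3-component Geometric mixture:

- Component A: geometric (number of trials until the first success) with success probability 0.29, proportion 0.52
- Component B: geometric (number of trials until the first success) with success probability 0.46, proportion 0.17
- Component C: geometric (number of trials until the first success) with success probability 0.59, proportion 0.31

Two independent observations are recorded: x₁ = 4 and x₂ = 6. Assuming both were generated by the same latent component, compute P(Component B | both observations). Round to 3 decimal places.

P(component k | x) = π_k·f_k(x) / marginal(x), where marginal(x) = Σ_j π_j·f_j(x).
Since both observations come from the same component, the likelihood for component k is f_k(x₁)·f_k(x₂).
  L_A = [0.29·(1−0.29)^3 = 0.29·0.357911 = 0.103794] × [0.0523227] = 0.00543079
  L_B = [0.46·(1−0.46)^3 = 0.46·0.157464 = 0.0724334] × [0.0211216] = 0.00152991
  L_C = [0.59·(1−0.59)^3 = 0.59·0.068921 = 0.0406634] × [0.00683552] = 0.000277955
Prior × likelihood for each component:
  π_A·L_A = 0.52 × 0.00543079 = 0.00282401
  π_B·L_B = 0.17 × 0.00152991 = 0.000260085
  π_C·L_C = 0.31 × 0.000277955 = 8.61661e-05
Marginal: 0.00282401 + 0.000260085 + 8.61661e-05 = 0.00317026
So the posterior for Component B is 0.000260085 / 0.00317026 ≈ 0.082.

0.082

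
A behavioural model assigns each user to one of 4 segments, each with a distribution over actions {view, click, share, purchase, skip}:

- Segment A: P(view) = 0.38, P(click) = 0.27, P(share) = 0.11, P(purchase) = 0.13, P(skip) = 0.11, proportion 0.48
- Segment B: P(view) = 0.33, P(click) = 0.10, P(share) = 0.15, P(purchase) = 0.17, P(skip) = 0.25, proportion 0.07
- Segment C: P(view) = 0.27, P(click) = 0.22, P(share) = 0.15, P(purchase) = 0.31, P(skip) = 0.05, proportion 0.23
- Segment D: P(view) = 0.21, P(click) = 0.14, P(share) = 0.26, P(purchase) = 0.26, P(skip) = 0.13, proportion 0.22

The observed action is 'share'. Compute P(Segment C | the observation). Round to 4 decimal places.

The responsibility of component k is w_k f_k(x) divided by Σ_j w_j f_j(x).
Categorical probabilities:
  L_A = 0.11
  L_B = 0.15
  L_C = 0.15
  L_D = 0.26
Unnormalised posteriors:
  w_A·L_A = 0.48 × 0.11 = 0.0528
  w_B·L_B = 0.07 × 0.15 = 0.0105
  w_C·L_C = 0.23 × 0.15 = 0.0345
  w_D·L_D = 0.22 × 0.26 = 0.0572
Sum: 0.0528 + 0.0105 + 0.0345 + 0.0572 = 0.155
P(Segment C | the observation) = 0.0345 / 0.155 ≈ 0.2226

0.2226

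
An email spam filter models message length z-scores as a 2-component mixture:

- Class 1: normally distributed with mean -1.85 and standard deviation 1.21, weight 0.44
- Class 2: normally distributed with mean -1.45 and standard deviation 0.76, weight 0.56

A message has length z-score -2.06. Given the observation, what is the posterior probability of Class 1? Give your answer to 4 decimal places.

0.4015

Posterior ∝ prior × likelihood, so P(k | x) ∝ π_k f_k(x); normalise over all components.
Evaluate each component's likelihood at the observed value:
  p_1 = (1/(1.21·√(2π)))·exp(−(-2.06−-1.85)²/(2·1.21²)) = 0.329704·exp(-0.01506) = 0.324776
  p_2 = (1/(0.76·√(2π)))·exp(−(-2.06−-1.45)²/(2·0.76²)) = 0.524924·exp(-0.32211) = 0.38037
Weight by the priors:
  π_1·p_1 = 0.44 × 0.324776 = 0.142901
  π_2·p_2 = 0.56 × 0.38037 = 0.213007
Denominator: 0.142901 + 0.213007 = 0.355909
P(Class 1 | x) = 0.142901 / 0.355909 ≈ 0.4015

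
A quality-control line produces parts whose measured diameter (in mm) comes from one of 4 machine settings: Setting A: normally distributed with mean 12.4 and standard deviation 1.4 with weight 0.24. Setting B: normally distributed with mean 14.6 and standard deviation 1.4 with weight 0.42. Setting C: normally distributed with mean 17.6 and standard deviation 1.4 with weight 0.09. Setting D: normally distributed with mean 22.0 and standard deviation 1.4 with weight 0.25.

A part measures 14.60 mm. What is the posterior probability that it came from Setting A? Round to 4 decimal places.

Apply Bayes' rule: the posterior for each component is proportional to its prior times its likelihood at x.
Evaluate each component's likelihood at the observed value:
  f_A = (1/(1.4·√(2π)))·exp(−(14.60−12.4)²/(2·1.4²)) = 0.284959·exp(-1.23469) = 0.0829013
  f_B = (1/(1.4·√(2π)))·exp(−(14.60−14.6)²/(2·1.4²)) = 0.284959·exp(-0.00000) = 0.284959
  f_C = (1/(1.4·√(2π)))·exp(−(14.60−17.6)²/(2·1.4²)) = 0.284959·exp(-2.29592) = 0.0286865
  f_D = (1/(1.4·√(2π)))·exp(−(14.60−22.0)²/(2·1.4²)) = 0.284959·exp(-13.96939) = 2.44317e-07
Multiply by the mixture weights:
  π_A·f_A = 0.24 × 0.0829013 = 0.0198963
  π_B·f_B = 0.42 × 0.284959 = 0.119683
  π_C·f_C = 0.09 × 0.0286865 = 0.00258178
  π_D·f_D = 0.25 × 2.44317e-07 = 6.10793e-08
Marginal: 0.0198963 + 0.119683 + 0.00258178 + 6.10793e-08 = 0.142161
P(Setting A | the observation) = 0.0198963 / 0.142161 ≈ 0.1400

0.1400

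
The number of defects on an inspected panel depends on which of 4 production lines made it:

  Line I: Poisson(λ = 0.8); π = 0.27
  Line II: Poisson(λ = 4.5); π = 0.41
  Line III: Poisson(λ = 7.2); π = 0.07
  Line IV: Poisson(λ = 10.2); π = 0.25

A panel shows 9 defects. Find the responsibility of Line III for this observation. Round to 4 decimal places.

0.1574

Posterior ∝ prior × likelihood, so P(k | x) ∝ w_k f_k(x); normalise over all components.
Evaluate each component's likelihood at the observed value:
  p_I = e^(−0.8)·0.8^9/9! = 1.66192e-07
  p_II = e^(−4.5)·4.5^9/9! = 0.0231646
  p_III = e^(−7.2)·7.2^9/9! = 0.106982
  p_IV = e^(−10.2)·10.2^9/9! = 0.122415
Multiply by the mixture weights:
  w_I·p_I = 0.27 × 1.66192e-07 = 4.4872e-08
  w_II·p_II = 0.41 × 0.0231646 = 0.00949748
  w_III·p_III = 0.07 × 0.106982 = 0.00748871
  w_IV·p_IV = 0.25 × 0.122415 = 0.0306038
Normaliser: 4.4872e-08 + 0.00949748 + 0.00748871 + 0.0306038 = 0.04759
P(Line III | the observation) ≈ 0.1574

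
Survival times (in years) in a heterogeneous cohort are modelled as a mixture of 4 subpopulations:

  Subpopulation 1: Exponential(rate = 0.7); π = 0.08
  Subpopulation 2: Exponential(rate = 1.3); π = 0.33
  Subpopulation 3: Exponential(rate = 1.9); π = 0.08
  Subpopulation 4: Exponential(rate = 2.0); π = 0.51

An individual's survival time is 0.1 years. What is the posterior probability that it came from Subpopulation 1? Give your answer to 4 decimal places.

0.0376

The responsibility of component k is P(Z=k) f_k(x) divided by Σ_j P(Z=j) f_j(x).
Evaluate each component's likelihood at the observed value:
  L_1 = 0.7·e^(−0.7·0.1) = 0.7·e^(−0.0700) = 0.652676
  L_2 = 1.3·e^(−1.3·0.1) = 1.3·e^(−0.1300) = 1.14152
  L_3 = 1.9·e^(−1.9·0.1) = 1.9·e^(−0.1900) = 1.57122
  L_4 = 2.0·e^(−2.0·0.1) = 2.0·e^(−0.2000) = 1.63746
Weight by the priors:
  P(Z=1)·L_1 = 0.08 × 0.652676 = 0.0522141
  P(Z=2)·L_2 = 0.33 × 1.14152 = 0.376703
  P(Z=3)·L_3 = 0.08 × 1.57122 = 0.125698
  P(Z=4)·L_4 = 0.51 × 1.63746 = 0.835105
Evidence: 0.0522141 + 0.376703 + 0.125698 + 0.835105 = 1.38972
P(Subpopulation 1 | x) ≈ 0.0376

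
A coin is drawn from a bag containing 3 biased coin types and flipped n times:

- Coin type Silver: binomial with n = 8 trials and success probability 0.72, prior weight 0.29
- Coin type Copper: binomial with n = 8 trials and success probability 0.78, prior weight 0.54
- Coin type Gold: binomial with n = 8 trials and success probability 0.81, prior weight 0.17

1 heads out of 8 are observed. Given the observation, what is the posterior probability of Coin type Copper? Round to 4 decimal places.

0.2632

Posterior ∝ prior × likelihood, so P(k | x) ∝ w_k f_k(x); normalise over all components.
Binomial probabilities:
  L_Silver = 0.000777193
  L_Copper = 0.000155648
  L_Gold = 5.79229e-05
Weight by the priors:
  w_Silver·L_Silver = 0.29 × 0.000777193 = 0.000225386
  w_Copper·L_Copper = 0.54 × 0.000155648 = 8.40499e-05
  w_Gold·L_Gold = 0.17 × 5.79229e-05 = 9.84689e-06
Denominator: 0.000225386 + 8.40499e-05 + 9.84689e-06 = 0.000319283
Responsibility of Coin type Copper: 8.40499e-05 / 0.000319283 ≈ 0.2632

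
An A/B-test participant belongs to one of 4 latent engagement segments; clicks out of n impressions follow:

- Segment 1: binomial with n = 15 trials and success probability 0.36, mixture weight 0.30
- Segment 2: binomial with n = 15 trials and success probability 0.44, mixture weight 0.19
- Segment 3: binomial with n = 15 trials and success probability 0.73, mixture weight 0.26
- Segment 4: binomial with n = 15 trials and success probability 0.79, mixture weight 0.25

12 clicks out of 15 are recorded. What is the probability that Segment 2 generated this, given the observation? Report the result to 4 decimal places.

P(component k | x) = π_k·f_k(x) / marginal(x), where marginal(x) = Σ_j π_j·f_j(x).
Component likelihoods at x = 12 clicks out of 15:
  f_1 = C(15,12)·0.36^12·0.64^3 = 455·4.73838e-06·0.262144 = 0.000565173
  f_2 = C(15,12)·0.44^12·0.56^3 = 455·5.26541e-05·0.175616 = 0.00420734
  f_3 = C(15,12)·0.73^12·0.27^3 = 455·0.022902·0.019683 = 0.205105
  f_4 = C(15,12)·0.79^12·0.21^3 = 455·0.0590915·0.009261 = 0.248997
Multiply by the mixture weights:
  π_1·f_1 = 0.30 × 0.000565173 = 0.000169552
  π_2·f_2 = 0.19 × 0.00420734 = 0.000799395
  π_3·f_3 = 0.26 × 0.205105 = 0.0533274
  π_4·f_4 = 0.25 × 0.248997 = 0.0622493
Evidence: 0.000169552 + 0.000799395 + 0.0533274 + 0.0622493 = 0.116546
So the posterior for Segment 2 is 0.000799395 / 0.116546 ≈ 0.0069.

0.0069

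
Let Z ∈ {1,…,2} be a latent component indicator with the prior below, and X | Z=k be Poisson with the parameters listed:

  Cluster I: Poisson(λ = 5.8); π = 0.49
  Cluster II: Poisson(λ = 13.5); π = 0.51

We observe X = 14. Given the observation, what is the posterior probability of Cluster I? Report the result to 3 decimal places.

0.015

Posterior ∝ prior × likelihood, so P(k | x) ∝ π_k f_k(x); normalise over all components.
Evaluate each component's likelihood at the observed value:
  f_I = e^(−5.8)·5.8^14/14! = 0.00169307
  f_II = e^(−13.5)·13.5^14/14! = 0.105024
Multiply by the mixture weights:
  π_I·f_I = 0.49 × 0.00169307 = 0.000829606
  π_II·f_II = 0.51 × 0.105024 = 0.0535623
Denominator: 0.000829606 + 0.0535623 = 0.0543919
P(Cluster I | 14) ≈ 0.015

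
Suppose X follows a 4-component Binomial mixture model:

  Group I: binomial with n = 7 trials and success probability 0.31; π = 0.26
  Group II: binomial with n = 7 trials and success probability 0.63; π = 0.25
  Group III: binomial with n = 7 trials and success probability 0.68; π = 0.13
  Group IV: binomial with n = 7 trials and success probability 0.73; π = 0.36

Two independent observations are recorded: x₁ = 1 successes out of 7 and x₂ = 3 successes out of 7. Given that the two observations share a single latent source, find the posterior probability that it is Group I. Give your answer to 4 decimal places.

0.9605

By Bayes' theorem, P(k | x) = P(Z=k) f_k(x) / Σ_j P(Z=j) f_j(x).
Since both observations come from the same component, the likelihood for component k is f_k(x₁)·f_k(x₂).
  L_I = [C(7,1)·0.31^1·0.69^6 = 7·0.31·0.107918 = 0.234182] × [0.236347] = 0.0553482
  L_II = [C(7,1)·0.63^1·0.37^6 = 7·0.63·0.00256573 = 0.0113149] × [0.16402] = 0.00185586
  L_III = [C(7,1)·0.68^1·0.32^6 = 7·0.68·0.00107374 = 0.00511101] × [0.115397] = 0.000589796
  L_IV = [C(7,1)·0.73^1·0.27^6 = 7·0.73·0.00038742 = 0.00197972] × [0.0723589] = 0.00014325
Weight by the priors:
  P(Z=I)·L_I = 0.26 × 0.0553482 = 0.0143905
  P(Z=II)·L_II = 0.25 × 0.00185586 = 0.000463965
  P(Z=III)·L_III = 0.13 × 0.000589796 = 7.66734e-05
  P(Z=IV)·L_IV = 0.36 × 0.00014325 = 5.15701e-05
Marginal: 0.0143905 + 0.000463965 + 7.66734e-05 + 5.15701e-05 = 0.0149827
Responsibility of Group I: 0.0143905 / 0.0149827 ≈ 0.9605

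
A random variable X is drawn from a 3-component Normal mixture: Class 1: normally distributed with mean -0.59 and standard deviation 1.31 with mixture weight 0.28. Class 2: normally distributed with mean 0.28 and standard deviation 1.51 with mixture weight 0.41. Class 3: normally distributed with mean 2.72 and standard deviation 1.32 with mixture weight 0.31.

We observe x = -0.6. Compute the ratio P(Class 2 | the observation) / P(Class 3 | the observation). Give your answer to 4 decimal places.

23.0642

Only the two components matter; the odds are (P(Z=i) f_i(x)) / (P(Z=j) f_j(x)).
Normal densities:
  L_1 = (1/(1.31·√(2π)))·exp(−(-0.6−-0.59)²/(2·1.31²)) = 0.304536·exp(-0.00003) = 0.304527
  L_2 = (1/(1.51·√(2π)))·exp(−(-0.6−0.28)²/(2·1.51²)) = 0.264200·exp(-0.16982) = 0.222937
  L_3 = (1/(1.32·√(2π)))·exp(−(-0.6−2.72)²/(2·1.32²)) = 0.302229·exp(-3.16299) = 0.012784
Odds = (0.41/0.31) × (0.222937/0.012784) = 1.32258 × 17.4388 ≈ 23.0642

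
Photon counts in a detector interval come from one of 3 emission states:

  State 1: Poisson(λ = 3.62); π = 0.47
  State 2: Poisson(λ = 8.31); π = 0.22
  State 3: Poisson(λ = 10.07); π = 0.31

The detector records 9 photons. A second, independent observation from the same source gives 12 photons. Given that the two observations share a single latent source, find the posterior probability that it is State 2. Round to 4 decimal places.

P(component k | x) = P(Z=k)·f_k(x) / marginal(x), where marginal(x) = Σ_j P(Z=j)·f_j(x).
Since both observations come from the same component, the likelihood for component k is f_k(x₁)·f_k(x₂).
  f_1 = [0.00787895] × [0.000283152] = 2.23094e-06
  f_2 = [0.128132] × [0.0557042] = 0.00713752
  f_3 = [0.12421] × [0.0960885] = 0.0119352
Unnormalised posteriors:
  P(Z=1)·f_1 = 0.47 × 2.23094e-06 = 1.04854e-06
  P(Z=2)·f_2 = 0.22 × 0.00713752 = 0.00157025
  P(Z=3)·f_3 = 0.31 × 0.0119352 = 0.0036999
Evidence: 1.04854e-06 + 0.00157025 + 0.0036999 = 0.0052712
P(State 2 | x) = 0.00157025 / 0.0052712 ≈ 0.2979

0.2979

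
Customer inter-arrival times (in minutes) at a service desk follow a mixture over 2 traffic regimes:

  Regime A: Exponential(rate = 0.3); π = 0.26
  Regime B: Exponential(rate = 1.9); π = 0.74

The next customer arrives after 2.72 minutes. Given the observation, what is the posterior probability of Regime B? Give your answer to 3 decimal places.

Apply Bayes' rule: the posterior for each component is proportional to its prior times its likelihood at x.
Component likelihoods at x = 2.72 minutes:
  f_A = 0.3·e^(−0.3·2.72) = 0.3·e^(−0.8160) = 0.132659
  f_B = 1.9·e^(−1.9·2.72) = 1.9·e^(−5.1680) = 0.0108223
Multiply by the mixture weights:
  π_A·f_A = 0.26 × 0.132659 = 0.0344914
  π_B·f_B = 0.74 × 0.0108223 = 0.0080085
Normaliser: 0.0344914 + 0.0080085 = 0.0424999
So the posterior for Regime B is 0.0080085 / 0.0424999 ≈ 0.188.

0.188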